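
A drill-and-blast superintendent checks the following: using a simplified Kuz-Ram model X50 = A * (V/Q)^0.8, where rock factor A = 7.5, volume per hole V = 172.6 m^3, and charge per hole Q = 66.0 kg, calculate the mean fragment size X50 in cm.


16.183 cm

Compute V/Q:
V/Q = 172.6 / 66.0 = 2.615151515
Raise to the power 0.8:
(V/Q)^0.8 = 2.615151515^0.8 = 2.157731912
Multiply by A:
X50 = 7.5 * 2.157731912
= 16.183 cm


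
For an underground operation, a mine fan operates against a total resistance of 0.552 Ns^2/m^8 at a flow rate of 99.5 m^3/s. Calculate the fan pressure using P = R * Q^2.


5464.938 Pa

Compute Q^2:
Q^2 = 99.5^2 = 9900.25
Compute pressure:
P = R * Q^2 = 0.552 * 9900.25
= 5464.938 Pa


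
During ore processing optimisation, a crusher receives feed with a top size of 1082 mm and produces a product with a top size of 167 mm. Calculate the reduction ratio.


6.479

Reduction ratio = feed size / product size
= 1082 / 167
= 6.479


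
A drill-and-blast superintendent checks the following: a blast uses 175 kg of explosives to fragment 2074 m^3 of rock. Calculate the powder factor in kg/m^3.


0.0844 kg/m^3

Powder factor = explosive mass / rock volume
= 175 / 2074
= 0.0844 kg/m^3


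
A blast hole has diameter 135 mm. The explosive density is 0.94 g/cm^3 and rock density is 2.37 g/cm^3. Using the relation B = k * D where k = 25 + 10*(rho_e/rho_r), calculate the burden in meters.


3.9104 m

First, compute k:
rho_e / rho_r = 0.94 / 2.37 = 0.3966244726
k = 25 + 10 * 0.3966244726 = 28.96624473
Then, compute burden:
B = k * D / 1000 = 28.96624473 * 135 / 1000
= 3910.443038 / 1000
= 3.9104 m


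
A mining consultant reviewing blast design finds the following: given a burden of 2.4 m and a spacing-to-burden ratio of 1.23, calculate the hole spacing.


2.952 m

Spacing = burden * ratio
= 2.4 * 1.23
= 2.952 m


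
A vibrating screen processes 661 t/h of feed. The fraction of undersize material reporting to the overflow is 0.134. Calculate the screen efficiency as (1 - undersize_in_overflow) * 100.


86.6%

Screen efficiency = (1 - fraction of undersize in overflow) * 100
= (1 - 0.134) * 100
= 0.866 * 100
= 86.6%


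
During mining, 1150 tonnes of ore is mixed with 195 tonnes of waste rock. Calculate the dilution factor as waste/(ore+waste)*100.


Total material = ore + waste
= 1150 + 195 = 1345 tonnes
Dilution = waste / total * 100
= 195 / 1345 * 100
= 0.1449814126 * 100
= 14.4981%

14.4981%


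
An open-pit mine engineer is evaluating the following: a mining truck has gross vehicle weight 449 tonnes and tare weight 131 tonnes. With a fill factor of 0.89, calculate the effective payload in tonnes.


283.02 tonnes

Maximum payload = gross - tare
= 449 - 131 = 318 tonnes
Effective payload = max payload * fill factor
= 318 * 0.89
= 283.02 tonnes


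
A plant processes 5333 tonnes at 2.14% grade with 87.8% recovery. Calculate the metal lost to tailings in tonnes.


Total metal in feed:
= 5333 * 2.14 / 100 = 114.1262 tonnes
Metal recovered:
= 114.1262 * 87.8 / 100 = 100.2028036 tonnes
Metal lost to tailings:
= 114.1262 - 100.2028036
= 13.9234 tonnes

13.9234 tonnes


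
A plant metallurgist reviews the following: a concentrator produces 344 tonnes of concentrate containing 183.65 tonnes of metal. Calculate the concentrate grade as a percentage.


Grade = (metal in concentrate / concentrate mass) * 100
= (183.65 / 344) * 100
= 0.5338662791 * 100
= 53.3866%

53.3866%


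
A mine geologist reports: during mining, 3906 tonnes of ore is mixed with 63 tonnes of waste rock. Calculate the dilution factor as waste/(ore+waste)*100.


1.5873%

Total material = ore + waste
= 3906 + 63 = 3969 tonnes
Dilution = waste / total * 100
= 63 / 3969 * 100
= 0.01587301587 * 100
= 1.5873%


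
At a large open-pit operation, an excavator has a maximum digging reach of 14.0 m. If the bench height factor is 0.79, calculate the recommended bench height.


11.06 m

Bench height = reach * factor
= 14.0 * 0.79
= 11.06 m


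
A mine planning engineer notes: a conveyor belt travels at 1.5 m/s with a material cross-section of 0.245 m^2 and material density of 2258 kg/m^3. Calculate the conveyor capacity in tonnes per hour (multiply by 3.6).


2987.334 t/h

Volumetric flow = speed * area
= 1.5 * 0.245 = 0.3675 m^3/s
Mass flow = volumetric * density
= 0.3675 * 2258 = 829.815 kg/s
Convert to t/h: multiply by 3.6
Capacity = 829.815 * 3.6
= 2987.334 t/h


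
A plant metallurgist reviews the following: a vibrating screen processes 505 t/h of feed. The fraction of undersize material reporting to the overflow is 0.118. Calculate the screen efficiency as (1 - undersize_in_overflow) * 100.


Screen efficiency = (1 - fraction of undersize in overflow) * 100
= (1 - 0.118) * 100
= 0.882 * 100
= 88.2%

88.2%


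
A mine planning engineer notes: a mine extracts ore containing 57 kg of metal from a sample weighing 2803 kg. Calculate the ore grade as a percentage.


Ore grade = (metal mass / ore mass) * 100
= (57 / 2803) * 100
= 0.02033535498 * 100
= 2.0335%

2.0335%


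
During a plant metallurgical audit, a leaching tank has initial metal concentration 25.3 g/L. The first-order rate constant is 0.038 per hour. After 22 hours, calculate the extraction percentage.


Compute the exponent:
-k * t = -0.038 * 22 = -0.836
Remaining concentration:
C = 25.3 * exp(-0.836)
= 25.3 * 0.4334408238
= 10.96605284 g/L
Extracted = 25.3 - 10.96605284 = 14.33394716 g/L
Extraction % = 14.33394716 / 25.3 * 100
= 56.6559%

56.6559%


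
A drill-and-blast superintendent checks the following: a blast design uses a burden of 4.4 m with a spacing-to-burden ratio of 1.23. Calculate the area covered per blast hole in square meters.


First, find the spacing:
Spacing = burden * ratio = 4.4 * 1.23
= 5.412 m
Then, calculate the area:
Area = burden * spacing = 4.4 * 5.412
= 23.8128 m^2

23.8128 m^2


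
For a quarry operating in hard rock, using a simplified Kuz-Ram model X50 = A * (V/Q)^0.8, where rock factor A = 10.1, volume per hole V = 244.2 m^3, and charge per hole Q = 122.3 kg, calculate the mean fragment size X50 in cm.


17.5621 cm

Compute V/Q:
V/Q = 244.2 / 122.3 = 1.996729354
Raise to the power 0.8:
(V/Q)^0.8 = 1.996729354^0.8 = 1.738822944
Multiply by A:
X50 = 10.1 * 1.738822944
= 17.5621 cm


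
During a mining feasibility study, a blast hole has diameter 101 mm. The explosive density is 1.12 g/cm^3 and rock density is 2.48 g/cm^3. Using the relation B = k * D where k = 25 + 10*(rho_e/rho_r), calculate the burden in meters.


2.9811 m

First, compute k:
rho_e / rho_r = 1.12 / 2.48 = 0.4516129032
k = 25 + 10 * 0.4516129032 = 29.51612903
Then, compute burden:
B = k * D / 1000 = 29.51612903 * 101 / 1000
= 2981.129032 / 1000
= 2.9811 m


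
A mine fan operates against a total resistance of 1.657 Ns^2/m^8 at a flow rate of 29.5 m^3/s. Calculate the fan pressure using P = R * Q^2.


1442.0043 Pa

Compute Q^2:
Q^2 = 29.5^2 = 870.25
Compute pressure:
P = R * Q^2 = 1.657 * 870.25
= 1442.0043 Pa


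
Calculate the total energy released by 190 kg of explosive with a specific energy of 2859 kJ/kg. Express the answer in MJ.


543.21 MJ

Energy = mass * specific_energy / 1000
= 190 * 2859 / 1000
= 543210 / 1000
= 543.21 MJ


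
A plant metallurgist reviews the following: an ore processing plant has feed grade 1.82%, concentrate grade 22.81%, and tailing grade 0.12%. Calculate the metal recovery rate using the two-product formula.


Using the two-product formula:
R = 100 * c * (f - t) / (f * (c - t))
Numerator = 100 * 22.81 * (1.82 - 0.12)
= 100 * 22.81 * 1.7
= 3877.7
Denominator = 1.82 * (22.81 - 0.12)
= 1.82 * 22.69
= 41.2958
R = 3877.7 / 41.2958
= 93.9006%

93.9006%


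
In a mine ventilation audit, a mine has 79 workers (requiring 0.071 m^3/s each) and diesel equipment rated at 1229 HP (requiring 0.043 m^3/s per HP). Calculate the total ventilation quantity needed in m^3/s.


Airflow for workers:
Q_people = 79 * 0.071 = 5.609 m^3/s
Airflow for diesel equipment:
Q_diesel = 1229 * 0.043 = 52.847 m^3/s
Total ventilation:
Q_total = 5.609 + 52.847
= 58.456 m^3/s

58.456 m^3/s


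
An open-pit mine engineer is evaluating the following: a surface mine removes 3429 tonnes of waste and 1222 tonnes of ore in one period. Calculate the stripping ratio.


2.8061

Stripping ratio = waste tonnage / ore tonnage
= 3429 / 1222
= 2.8061


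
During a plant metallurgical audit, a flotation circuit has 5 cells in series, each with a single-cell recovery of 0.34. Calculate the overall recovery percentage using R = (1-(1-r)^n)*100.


87.4767%

Complement of single-cell recovery:
1 - r = 1 - 0.34 = 0.66
Raise to power n:
(1 - r)^5 = 0.66^5 = 0.1252332576
Overall recovery:
R = (1 - 0.1252332576) * 100
= 87.4767%


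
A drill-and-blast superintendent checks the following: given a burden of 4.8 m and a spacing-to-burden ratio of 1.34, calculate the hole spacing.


6.432 m

Spacing = burden * ratio
= 4.8 * 1.34
= 6.432 m


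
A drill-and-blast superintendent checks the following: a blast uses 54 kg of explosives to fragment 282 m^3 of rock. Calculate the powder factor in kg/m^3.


Powder factor = explosive mass / rock volume
= 54 / 282
= 0.1915 kg/m^3

0.1915 kg/m^3


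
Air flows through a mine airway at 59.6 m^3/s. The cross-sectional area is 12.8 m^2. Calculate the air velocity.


4.6563 m/s

Velocity = flow rate / cross-sectional area
= 59.6 / 12.8
= 4.6563 m/s


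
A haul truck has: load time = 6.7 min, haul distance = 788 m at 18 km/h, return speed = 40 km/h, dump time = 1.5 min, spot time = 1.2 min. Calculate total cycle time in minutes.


13.2087 min

Convert haul speed to m/min: 18 * 1000/60 = 300 m/min
Haul time = 788 / 300 = 2.626666667 min
Convert return speed to m/min: 40 * 1000/60 = 666.6666667 m/min
Return time = 788 / 666.6666667 = 1.182 min
Total cycle time:
= 6.7 + 2.626666667 + 1.5 + 1.182 + 1.2
= 13.2087 min


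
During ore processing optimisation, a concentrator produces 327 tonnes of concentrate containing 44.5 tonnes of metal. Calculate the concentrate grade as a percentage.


Grade = (metal in concentrate / concentrate mass) * 100
= (44.5 / 327) * 100
= 0.1360856269 * 100
= 13.6086%

13.6086%


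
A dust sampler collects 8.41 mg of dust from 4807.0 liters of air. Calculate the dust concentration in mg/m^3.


1.7495 mg/m^3

Convert liters to m^3: 1 m^3 = 1000 L
Concentration = mass / volume * 1000
= 8.41 / 4807.0 * 1000
= 0.001749531933 * 1000
= 1.7495 mg/m^3


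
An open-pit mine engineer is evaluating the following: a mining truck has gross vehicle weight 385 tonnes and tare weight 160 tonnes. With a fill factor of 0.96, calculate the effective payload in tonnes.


216.0 tonnes

Maximum payload = gross - tare
= 385 - 160 = 225 tonnes
Effective payload = max payload * fill factor
= 225 * 0.96
= 216.0 tonnes


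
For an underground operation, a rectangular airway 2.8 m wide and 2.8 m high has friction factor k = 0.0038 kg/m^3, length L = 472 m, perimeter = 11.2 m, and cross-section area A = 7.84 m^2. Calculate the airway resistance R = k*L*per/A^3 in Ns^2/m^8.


Compute the numerator:
k * L * per = 0.0038 * 472 * 11.2
= 20.08832
Compute the denominator:
A^3 = 7.84^3 = 481.890304
Resistance:
R = 20.08832 / 481.890304
= 0.0417 Ns^2/m^8

0.0417 Ns^2/m^8


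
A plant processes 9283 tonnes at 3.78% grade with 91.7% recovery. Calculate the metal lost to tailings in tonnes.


29.1245 tonnes

Total metal in feed:
= 9283 * 3.78 / 100 = 350.8974 tonnes
Metal recovered:
= 350.8974 * 91.7 / 100 = 321.7729158 tonnes
Metal lost to tailings:
= 350.8974 - 321.7729158
= 29.1245 tonnes


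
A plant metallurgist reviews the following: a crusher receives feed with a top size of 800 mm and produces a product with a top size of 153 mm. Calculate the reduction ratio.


5.2288

Reduction ratio = feed size / product size
= 800 / 153
= 5.2288


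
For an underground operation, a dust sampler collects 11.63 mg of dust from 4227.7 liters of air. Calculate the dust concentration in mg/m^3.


Convert liters to m^3: 1 m^3 = 1000 L
Concentration = mass / volume * 1000
= 11.63 / 4227.7 * 1000
= 0.002750904747 * 1000
= 2.7509 mg/m^3

2.7509 mg/m^3


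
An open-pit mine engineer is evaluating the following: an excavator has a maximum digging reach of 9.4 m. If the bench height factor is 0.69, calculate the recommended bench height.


6.486 m

Bench height = reach * factor
= 9.4 * 0.69
= 6.486 m


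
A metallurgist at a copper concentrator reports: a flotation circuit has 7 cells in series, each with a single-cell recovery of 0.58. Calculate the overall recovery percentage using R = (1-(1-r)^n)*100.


Complement of single-cell recovery:
1 - r = 1 - 0.58 = 0.42
Raise to power n:
(1 - r)^7 = 0.42^7 = 0.002305393332
Overall recovery:
R = (1 - 0.002305393332) * 100
= 99.7695%

99.7695%


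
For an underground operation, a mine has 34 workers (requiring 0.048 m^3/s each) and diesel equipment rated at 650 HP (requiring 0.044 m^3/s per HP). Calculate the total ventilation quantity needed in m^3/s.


Airflow for workers:
Q_people = 34 * 0.048 = 1.632 m^3/s
Airflow for diesel equipment:
Q_diesel = 650 * 0.044 = 28.6 m^3/s
Total ventilation:
Q_total = 1.632 + 28.6
= 30.232 m^3/s

30.232 m^3/s


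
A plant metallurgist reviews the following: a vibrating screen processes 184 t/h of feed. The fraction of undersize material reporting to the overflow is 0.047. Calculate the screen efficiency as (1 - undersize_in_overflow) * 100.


Screen efficiency = (1 - fraction of undersize in overflow) * 100
= (1 - 0.047) * 100
= 0.953 * 100
= 95.3%

95.3%


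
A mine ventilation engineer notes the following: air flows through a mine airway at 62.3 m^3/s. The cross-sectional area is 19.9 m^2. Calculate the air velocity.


Velocity = flow rate / cross-sectional area
= 62.3 / 19.9
= 3.1307 m/s

3.1307 m/s


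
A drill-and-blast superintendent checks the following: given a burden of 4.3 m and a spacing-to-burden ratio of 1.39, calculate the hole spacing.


Spacing = burden * ratio
= 4.3 * 1.39
= 5.977 m

5.977 m


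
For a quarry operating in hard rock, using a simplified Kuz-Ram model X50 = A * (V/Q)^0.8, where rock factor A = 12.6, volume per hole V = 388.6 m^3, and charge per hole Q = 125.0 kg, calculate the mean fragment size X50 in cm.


31.2209 cm

Compute V/Q:
V/Q = 388.6 / 125.0 = 3.1088
Raise to the power 0.8:
(V/Q)^0.8 = 3.1088^0.8 = 2.477845518
Multiply by A:
X50 = 12.6 * 2.477845518
= 31.2209 cm


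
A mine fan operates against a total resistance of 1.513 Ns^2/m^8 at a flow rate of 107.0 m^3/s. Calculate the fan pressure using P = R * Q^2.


17322.337 Pa

Compute Q^2:
Q^2 = 107.0^2 = 11449.0
Compute pressure:
P = R * Q^2 = 1.513 * 11449.0
= 17322.337 Pa


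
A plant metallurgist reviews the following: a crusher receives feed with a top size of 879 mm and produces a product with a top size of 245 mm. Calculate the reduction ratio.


Reduction ratio = feed size / product size
= 879 / 245
= 3.5878

3.5878


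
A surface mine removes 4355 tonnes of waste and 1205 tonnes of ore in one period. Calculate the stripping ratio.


Stripping ratio = waste tonnage / ore tonnage
= 4355 / 1205
= 3.6141

3.6141


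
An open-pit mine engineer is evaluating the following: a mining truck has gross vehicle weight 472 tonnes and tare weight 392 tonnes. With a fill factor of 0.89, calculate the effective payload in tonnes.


71.2 tonnes

Maximum payload = gross - tare
= 472 - 392 = 80 tonnes
Effective payload = max payload * fill factor
= 80 * 0.89
= 71.2 tonnes


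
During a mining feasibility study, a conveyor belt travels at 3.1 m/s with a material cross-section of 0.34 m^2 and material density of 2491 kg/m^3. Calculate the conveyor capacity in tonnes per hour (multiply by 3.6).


Volumetric flow = speed * area
= 3.1 * 0.34 = 1.054 m^3/s
Mass flow = volumetric * density
= 1.054 * 2491 = 2625.514 kg/s
Convert to t/h: multiply by 3.6
Capacity = 2625.514 * 3.6
= 9451.8504 t/h

9451.8504 t/h


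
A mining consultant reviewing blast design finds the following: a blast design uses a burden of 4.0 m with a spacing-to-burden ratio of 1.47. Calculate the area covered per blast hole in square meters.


First, find the spacing:
Spacing = burden * ratio = 4.0 * 1.47
= 5.88 m
Then, calculate the area:
Area = burden * spacing = 4.0 * 5.88
= 23.52 m^2

23.52 m^2


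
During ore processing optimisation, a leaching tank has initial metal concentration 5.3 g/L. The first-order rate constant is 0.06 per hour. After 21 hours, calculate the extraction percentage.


Compute the exponent:
-k * t = -0.06 * 21 = -1.26
Remaining concentration:
C = 5.3 * exp(-1.26)
= 5.3 * 0.2836540265
= 1.50336634 g/L
Extracted = 5.3 - 1.50336634 = 3.79663366 g/L
Extraction % = 3.79663366 / 5.3 * 100
= 71.6346%

71.6346%


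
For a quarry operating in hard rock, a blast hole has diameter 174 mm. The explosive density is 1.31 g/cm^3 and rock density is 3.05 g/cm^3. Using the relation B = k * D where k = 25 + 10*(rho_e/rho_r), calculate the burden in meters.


5.0973 m

First, compute k:
rho_e / rho_r = 1.31 / 3.05 = 0.4295081967
k = 25 + 10 * 0.4295081967 = 29.29508197
Then, compute burden:
B = k * D / 1000 = 29.29508197 * 174 / 1000
= 5097.344262 / 1000
= 5.0973 m


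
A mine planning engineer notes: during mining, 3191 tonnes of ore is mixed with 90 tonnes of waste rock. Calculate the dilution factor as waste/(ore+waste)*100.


Total material = ore + waste
= 3191 + 90 = 3281 tonnes
Dilution = waste / total * 100
= 90 / 3281 * 100
= 0.02743066138 * 100
= 2.7431%

2.7431%


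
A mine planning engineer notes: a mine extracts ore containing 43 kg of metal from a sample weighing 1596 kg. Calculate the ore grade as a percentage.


Ore grade = (metal mass / ore mass) * 100
= (43 / 1596) * 100
= 0.02694235589 * 100
= 2.6942%

2.6942%


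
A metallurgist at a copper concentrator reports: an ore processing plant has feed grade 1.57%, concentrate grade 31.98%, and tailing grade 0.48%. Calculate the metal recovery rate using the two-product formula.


70.4847%

Using the two-product formula:
R = 100 * c * (f - t) / (f * (c - t))
Numerator = 100 * 31.98 * (1.57 - 0.48)
= 100 * 31.98 * 1.09
= 3485.82
Denominator = 1.57 * (31.98 - 0.48)
= 1.57 * 31.5
= 49.455
R = 3485.82 / 49.455
= 70.4847%


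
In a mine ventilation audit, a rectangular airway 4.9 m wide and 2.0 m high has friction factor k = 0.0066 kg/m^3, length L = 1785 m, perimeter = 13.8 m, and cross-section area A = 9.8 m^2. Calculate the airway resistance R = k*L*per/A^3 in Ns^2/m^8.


Compute the numerator:
k * L * per = 0.0066 * 1785 * 13.8
= 162.5778
Compute the denominator:
A^3 = 9.8^3 = 941.192
Resistance:
R = 162.5778 / 941.192
= 0.1727 Ns^2/m^8

0.1727 Ns^2/m^8


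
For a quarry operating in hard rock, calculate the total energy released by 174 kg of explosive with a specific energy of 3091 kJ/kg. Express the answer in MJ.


Energy = mass * specific_energy / 1000
= 174 * 3091 / 1000
= 537834 / 1000
= 537.834 MJ

537.834 MJ


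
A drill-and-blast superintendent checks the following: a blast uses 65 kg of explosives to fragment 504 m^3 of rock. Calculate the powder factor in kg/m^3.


Powder factor = explosive mass / rock volume
= 65 / 504
= 0.129 kg/m^3

0.129 kg/m^3


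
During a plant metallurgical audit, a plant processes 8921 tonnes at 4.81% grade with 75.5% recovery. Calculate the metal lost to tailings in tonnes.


105.1295 tonnes

Total metal in feed:
= 8921 * 4.81 / 100 = 429.1001 tonnes
Metal recovered:
= 429.1001 * 75.5 / 100 = 323.9705755 tonnes
Metal lost to tailings:
= 429.1001 - 323.9705755
= 105.1295 tonnes


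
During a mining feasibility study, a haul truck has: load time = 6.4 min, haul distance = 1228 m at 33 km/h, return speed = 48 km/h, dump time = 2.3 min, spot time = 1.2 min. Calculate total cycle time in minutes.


13.6677 min

Convert haul speed to m/min: 33 * 1000/60 = 550 m/min
Haul time = 1228 / 550 = 2.232727273 min
Convert return speed to m/min: 48 * 1000/60 = 800 m/min
Return time = 1228 / 800 = 1.535 min
Total cycle time:
= 6.4 + 2.232727273 + 2.3 + 1.535 + 1.2
= 13.6677 min


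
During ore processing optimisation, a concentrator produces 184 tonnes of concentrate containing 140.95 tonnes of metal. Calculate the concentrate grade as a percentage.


Grade = (metal in concentrate / concentrate mass) * 100
= (140.95 / 184) * 100
= 0.7660326087 * 100
= 76.6033%

76.6033%


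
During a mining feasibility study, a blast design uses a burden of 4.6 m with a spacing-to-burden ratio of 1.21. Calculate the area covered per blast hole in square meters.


First, find the spacing:
Spacing = burden * ratio = 4.6 * 1.21
= 5.566 m
Then, calculate the area:
Area = burden * spacing = 4.6 * 5.566
= 25.6036 m^2

25.6036 m^2


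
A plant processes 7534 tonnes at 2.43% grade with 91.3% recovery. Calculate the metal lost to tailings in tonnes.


15.9276 tonnes

Total metal in feed:
= 7534 * 2.43 / 100 = 183.0762 tonnes
Metal recovered:
= 183.0762 * 91.3 / 100 = 167.1485706 tonnes
Metal lost to tailings:
= 183.0762 - 167.1485706
= 15.9276 tonnes


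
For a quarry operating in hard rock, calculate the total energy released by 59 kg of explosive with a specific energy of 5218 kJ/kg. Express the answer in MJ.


307.862 MJ

Energy = mass * specific_energy / 1000
= 59 * 5218 / 1000
= 307862 / 1000
= 307.862 MJ


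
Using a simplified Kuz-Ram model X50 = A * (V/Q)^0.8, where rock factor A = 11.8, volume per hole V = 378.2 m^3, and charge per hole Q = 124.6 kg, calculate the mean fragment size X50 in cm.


28.6843 cm

Compute V/Q:
V/Q = 378.2 / 124.6 = 3.035313002
Raise to the power 0.8:
(V/Q)^0.8 = 3.035313002^0.8 = 2.430875887
Multiply by A:
X50 = 11.8 * 2.430875887
= 28.6843 cm


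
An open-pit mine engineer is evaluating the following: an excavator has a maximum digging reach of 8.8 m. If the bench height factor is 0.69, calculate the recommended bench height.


Bench height = reach * factor
= 8.8 * 0.69
= 6.072 m

6.072 m


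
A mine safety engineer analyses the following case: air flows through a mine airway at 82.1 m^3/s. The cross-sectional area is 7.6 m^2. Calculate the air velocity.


10.8026 m/s

Velocity = flow rate / cross-sectional area
= 82.1 / 7.6
= 10.8026 m/s


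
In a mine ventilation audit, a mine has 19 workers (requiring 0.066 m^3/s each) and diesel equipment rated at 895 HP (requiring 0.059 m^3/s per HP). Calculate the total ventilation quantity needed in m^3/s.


54.059 m^3/s

Airflow for workers:
Q_people = 19 * 0.066 = 1.254 m^3/s
Airflow for diesel equipment:
Q_diesel = 895 * 0.059 = 52.805 m^3/s
Total ventilation:
Q_total = 1.254 + 52.805
= 54.059 m^3/s


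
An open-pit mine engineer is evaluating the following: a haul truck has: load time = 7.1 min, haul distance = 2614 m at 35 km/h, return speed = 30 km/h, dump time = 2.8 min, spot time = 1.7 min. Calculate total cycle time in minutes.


Convert haul speed to m/min: 35 * 1000/60 = 583.3333333 m/min
Haul time = 2614 / 583.3333333 = 4.481142857 min
Convert return speed to m/min: 30 * 1000/60 = 500 m/min
Return time = 2614 / 500 = 5.228 min
Total cycle time:
= 7.1 + 4.481142857 + 2.8 + 5.228 + 1.7
= 21.3091 min

21.3091 min


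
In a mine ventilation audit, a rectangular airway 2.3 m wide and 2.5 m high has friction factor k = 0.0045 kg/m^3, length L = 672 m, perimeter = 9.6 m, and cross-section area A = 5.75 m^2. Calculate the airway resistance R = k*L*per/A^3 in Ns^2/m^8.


0.1527 Ns^2/m^8

Compute the numerator:
k * L * per = 0.0045 * 672 * 9.6
= 29.0304
Compute the denominator:
A^3 = 5.75^3 = 190.109375
Resistance:
R = 29.0304 / 190.109375
= 0.1527 Ns^2/m^8


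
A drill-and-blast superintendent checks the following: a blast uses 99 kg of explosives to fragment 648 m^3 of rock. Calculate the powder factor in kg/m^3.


Powder factor = explosive mass / rock volume
= 99 / 648
= 0.1528 kg/m^3

0.1528 kg/m^3


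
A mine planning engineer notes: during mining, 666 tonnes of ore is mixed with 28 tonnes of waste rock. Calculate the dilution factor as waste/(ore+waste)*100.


4.0346%

Total material = ore + waste
= 666 + 28 = 694 tonnes
Dilution = waste / total * 100
= 28 / 694 * 100
= 0.04034582133 * 100
= 4.0346%


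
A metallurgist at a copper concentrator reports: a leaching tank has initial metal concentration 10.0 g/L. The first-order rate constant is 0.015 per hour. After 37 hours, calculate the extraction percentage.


42.5928%

Compute the exponent:
-k * t = -0.015 * 37 = -0.555
Remaining concentration:
C = 10.0 * exp(-0.555)
= 10.0 * 0.5740722612
= 5.740722612 g/L
Extracted = 10.0 - 5.740722612 = 4.259277388 g/L
Extraction % = 4.259277388 / 10.0 * 100
= 42.5928%


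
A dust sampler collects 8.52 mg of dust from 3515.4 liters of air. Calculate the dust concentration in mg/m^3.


2.4236 mg/m^3

Convert liters to m^3: 1 m^3 = 1000 L
Concentration = mass / volume * 1000
= 8.52 / 3515.4 * 1000
= 0.002423621778 * 1000
= 2.4236 mg/m^3


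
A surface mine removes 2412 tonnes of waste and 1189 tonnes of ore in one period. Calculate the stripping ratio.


Stripping ratio = waste tonnage / ore tonnage
= 2412 / 1189
= 2.0286

2.0286


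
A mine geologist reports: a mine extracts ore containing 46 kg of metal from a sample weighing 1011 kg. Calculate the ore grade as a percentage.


Ore grade = (metal mass / ore mass) * 100
= (46 / 1011) * 100
= 0.04549950544 * 100
= 4.55%

4.55%


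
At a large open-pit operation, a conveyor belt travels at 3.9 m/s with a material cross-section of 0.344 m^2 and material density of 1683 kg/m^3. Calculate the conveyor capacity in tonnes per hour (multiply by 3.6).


Volumetric flow = speed * area
= 3.9 * 0.344 = 1.3416 m^3/s
Mass flow = volumetric * density
= 1.3416 * 1683 = 2257.9128 kg/s
Convert to t/h: multiply by 3.6
Capacity = 2257.9128 * 3.6
= 8128.4861 t/h

8128.4861 t/h


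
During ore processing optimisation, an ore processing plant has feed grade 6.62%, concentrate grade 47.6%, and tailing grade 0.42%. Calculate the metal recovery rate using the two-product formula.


Using the two-product formula:
R = 100 * c * (f - t) / (f * (c - t))
Numerator = 100 * 47.6 * (6.62 - 0.42)
= 100 * 47.6 * 6.2
= 29512.0
Denominator = 6.62 * (47.6 - 0.42)
= 6.62 * 47.18
= 312.3316
R = 29512.0 / 312.3316
= 94.4893%

94.4893%


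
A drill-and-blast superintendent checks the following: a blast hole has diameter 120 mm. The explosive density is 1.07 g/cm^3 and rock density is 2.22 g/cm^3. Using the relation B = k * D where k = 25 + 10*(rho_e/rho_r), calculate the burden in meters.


3.5784 m

First, compute k:
rho_e / rho_r = 1.07 / 2.22 = 0.481981982
k = 25 + 10 * 0.481981982 = 29.81981982
Then, compute burden:
B = k * D / 1000 = 29.81981982 * 120 / 1000
= 3578.378378 / 1000
= 3.5784 m


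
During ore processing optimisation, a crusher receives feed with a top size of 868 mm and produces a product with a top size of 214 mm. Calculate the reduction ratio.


4.0561

Reduction ratio = feed size / product size
= 868 / 214
= 4.0561


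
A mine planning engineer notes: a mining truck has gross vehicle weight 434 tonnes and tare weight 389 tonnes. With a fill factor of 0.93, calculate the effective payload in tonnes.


Maximum payload = gross - tare
= 434 - 389 = 45 tonnes
Effective payload = max payload * fill factor
= 45 * 0.93
= 41.85 tonnes

41.85 tonnes


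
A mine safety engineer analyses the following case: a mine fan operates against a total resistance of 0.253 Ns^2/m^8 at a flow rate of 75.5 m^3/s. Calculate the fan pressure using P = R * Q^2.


Compute Q^2:
Q^2 = 75.5^2 = 5700.25
Compute pressure:
P = R * Q^2 = 0.253 * 5700.25
= 1442.1633 Pa

1442.1633 Pa


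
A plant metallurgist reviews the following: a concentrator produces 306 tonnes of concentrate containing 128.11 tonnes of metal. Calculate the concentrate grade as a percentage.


41.866%

Grade = (metal in concentrate / concentrate mass) * 100
= (128.11 / 306) * 100
= 0.4186601307 * 100
= 41.866%


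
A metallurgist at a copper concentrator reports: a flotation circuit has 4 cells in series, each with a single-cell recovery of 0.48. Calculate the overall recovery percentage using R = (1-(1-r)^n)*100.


Complement of single-cell recovery:
1 - r = 1 - 0.48 = 0.52
Raise to power n:
(1 - r)^4 = 0.52^4 = 0.07311616
Overall recovery:
R = (1 - 0.07311616) * 100
= 92.6884%

92.6884%


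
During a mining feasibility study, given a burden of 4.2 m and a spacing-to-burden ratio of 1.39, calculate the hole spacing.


Spacing = burden * ratio
= 4.2 * 1.39
= 5.838 m

5.838 m


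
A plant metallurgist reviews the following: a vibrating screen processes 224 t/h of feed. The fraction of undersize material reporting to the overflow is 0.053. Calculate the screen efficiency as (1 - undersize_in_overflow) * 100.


94.7%

Screen efficiency = (1 - fraction of undersize in overflow) * 100
= (1 - 0.053) * 100
= 0.947 * 100
= 94.7%


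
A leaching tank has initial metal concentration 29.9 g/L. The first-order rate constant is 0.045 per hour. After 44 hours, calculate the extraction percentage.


Compute the exponent:
-k * t = -0.045 * 44 = -1.98
Remaining concentration:
C = 29.9 * exp(-1.98)
= 29.9 * 0.1380692373
= 4.128270196 g/L
Extracted = 29.9 - 4.128270196 = 25.7717298 g/L
Extraction % = 25.7717298 / 29.9 * 100
= 86.1931%

86.1931%


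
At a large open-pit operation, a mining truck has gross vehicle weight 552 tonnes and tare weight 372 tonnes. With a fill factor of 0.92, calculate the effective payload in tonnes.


Maximum payload = gross - tare
= 552 - 372 = 180 tonnes
Effective payload = max payload * fill factor
= 180 * 0.92
= 165.6 tonnes

165.6 tonnes


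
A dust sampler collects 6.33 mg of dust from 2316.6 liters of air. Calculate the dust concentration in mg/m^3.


Convert liters to m^3: 1 m^3 = 1000 L
Concentration = mass / volume * 1000
= 6.33 / 2316.6 * 1000
= 0.002732452732 * 1000
= 2.7325 mg/m^3

2.7325 mg/m^3


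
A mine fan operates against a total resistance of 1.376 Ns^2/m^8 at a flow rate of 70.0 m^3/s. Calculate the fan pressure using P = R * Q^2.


6742.4 Pa

Compute Q^2:
Q^2 = 70.0^2 = 4900.0
Compute pressure:
P = R * Q^2 = 1.376 * 4900.0
= 6742.4 Pa


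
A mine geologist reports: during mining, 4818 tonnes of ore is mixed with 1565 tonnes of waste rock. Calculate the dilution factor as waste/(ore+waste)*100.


24.5183%

Total material = ore + waste
= 4818 + 1565 = 6383 tonnes
Dilution = waste / total * 100
= 1565 / 6383 * 100
= 0.2451825161 * 100
= 24.5183%


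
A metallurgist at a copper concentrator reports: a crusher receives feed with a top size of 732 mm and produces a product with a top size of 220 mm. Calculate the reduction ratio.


Reduction ratio = feed size / product size
= 732 / 220
= 3.3273

3.3273


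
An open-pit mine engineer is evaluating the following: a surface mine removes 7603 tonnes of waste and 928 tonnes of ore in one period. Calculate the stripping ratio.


8.1929

Stripping ratio = waste tonnage / ore tonnage
= 7603 / 928
= 8.1929


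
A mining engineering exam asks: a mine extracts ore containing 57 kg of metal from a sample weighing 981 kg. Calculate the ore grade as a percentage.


5.8104%

Ore grade = (metal mass / ore mass) * 100
= (57 / 981) * 100
= 0.05810397554 * 100
= 5.8104%


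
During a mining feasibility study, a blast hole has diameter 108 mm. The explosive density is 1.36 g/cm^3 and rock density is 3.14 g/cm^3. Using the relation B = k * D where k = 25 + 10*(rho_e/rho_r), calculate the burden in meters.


3.1678 m

First, compute k:
rho_e / rho_r = 1.36 / 3.14 = 0.4331210191
k = 25 + 10 * 0.4331210191 = 29.33121019
Then, compute burden:
B = k * D / 1000 = 29.33121019 * 108 / 1000
= 3167.770701 / 1000
= 3.1678 m


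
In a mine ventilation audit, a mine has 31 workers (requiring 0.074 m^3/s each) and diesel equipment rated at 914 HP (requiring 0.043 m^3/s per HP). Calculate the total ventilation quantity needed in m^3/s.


41.596 m^3/s

Airflow for workers:
Q_people = 31 * 0.074 = 2.294 m^3/s
Airflow for diesel equipment:
Q_diesel = 914 * 0.043 = 39.302 m^3/s
Total ventilation:
Q_total = 2.294 + 39.302
= 41.596 m^3/s


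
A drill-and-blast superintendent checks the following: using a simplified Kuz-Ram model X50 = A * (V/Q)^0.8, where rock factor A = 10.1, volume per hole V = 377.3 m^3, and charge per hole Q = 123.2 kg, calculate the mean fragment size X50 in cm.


Compute V/Q:
V/Q = 377.3 / 123.2 = 3.0625
Raise to the power 0.8:
(V/Q)^0.8 = 3.0625^0.8 = 2.448278833
Multiply by A:
X50 = 10.1 * 2.448278833
= 24.7276 cm

24.7276 cm


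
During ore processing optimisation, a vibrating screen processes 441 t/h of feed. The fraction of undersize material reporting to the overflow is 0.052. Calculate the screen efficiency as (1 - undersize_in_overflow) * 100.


94.8%

Screen efficiency = (1 - fraction of undersize in overflow) * 100
= (1 - 0.052) * 100
= 0.948 * 100
= 94.8%


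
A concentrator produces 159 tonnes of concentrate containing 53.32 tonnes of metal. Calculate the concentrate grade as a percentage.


Grade = (metal in concentrate / concentrate mass) * 100
= (53.32 / 159) * 100
= 0.3353459119 * 100
= 33.5346%

33.5346%


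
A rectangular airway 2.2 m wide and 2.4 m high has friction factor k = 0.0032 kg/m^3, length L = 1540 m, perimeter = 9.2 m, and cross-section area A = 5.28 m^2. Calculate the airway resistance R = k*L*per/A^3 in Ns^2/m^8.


0.308 Ns^2/m^8

Compute the numerator:
k * L * per = 0.0032 * 1540 * 9.2
= 45.3376
Compute the denominator:
A^3 = 5.28^3 = 147.197952
Resistance:
R = 45.3376 / 147.197952
= 0.308 Ns^2/m^8


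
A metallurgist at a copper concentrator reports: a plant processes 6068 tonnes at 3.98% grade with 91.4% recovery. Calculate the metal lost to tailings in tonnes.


20.7696 tonnes

Total metal in feed:
= 6068 * 3.98 / 100 = 241.5064 tonnes
Metal recovered:
= 241.5064 * 91.4 / 100 = 220.7368496 tonnes
Metal lost to tailings:
= 241.5064 - 220.7368496
= 20.7696 tonnes


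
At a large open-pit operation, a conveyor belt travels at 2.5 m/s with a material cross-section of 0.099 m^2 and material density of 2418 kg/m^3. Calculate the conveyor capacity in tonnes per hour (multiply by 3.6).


Volumetric flow = speed * area
= 2.5 * 0.099 = 0.2475 m^3/s
Mass flow = volumetric * density
= 0.2475 * 2418 = 598.455 kg/s
Convert to t/h: multiply by 3.6
Capacity = 598.455 * 3.6
= 2154.438 t/h

2154.438 t/h


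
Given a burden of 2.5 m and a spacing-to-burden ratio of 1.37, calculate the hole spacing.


Spacing = burden * ratio
= 2.5 * 1.37
= 3.425 m

3.425 m


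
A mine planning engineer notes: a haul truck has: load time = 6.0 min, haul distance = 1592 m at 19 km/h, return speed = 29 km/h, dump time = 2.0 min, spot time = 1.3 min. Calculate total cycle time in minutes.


Convert haul speed to m/min: 19 * 1000/60 = 316.6666667 m/min
Haul time = 1592 / 316.6666667 = 5.027368421 min
Convert return speed to m/min: 29 * 1000/60 = 483.3333333 m/min
Return time = 1592 / 483.3333333 = 3.293793103 min
Total cycle time:
= 6.0 + 5.027368421 + 2.0 + 3.293793103 + 1.3
= 17.6212 min

17.6212 min


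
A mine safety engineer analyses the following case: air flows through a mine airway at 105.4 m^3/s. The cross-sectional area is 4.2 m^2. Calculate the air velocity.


Velocity = flow rate / cross-sectional area
= 105.4 / 4.2
= 25.0952 m/s

25.0952 m/s


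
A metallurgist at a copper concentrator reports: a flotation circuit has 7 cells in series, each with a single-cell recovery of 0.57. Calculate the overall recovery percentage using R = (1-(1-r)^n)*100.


Complement of single-cell recovery:
1 - r = 1 - 0.57 = 0.43
Raise to power n:
(1 - r)^7 = 0.43^7 = 0.002718186111
Overall recovery:
R = (1 - 0.002718186111) * 100
= 99.7282%

99.7282%


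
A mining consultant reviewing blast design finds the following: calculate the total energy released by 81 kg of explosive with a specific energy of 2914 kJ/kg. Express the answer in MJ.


Energy = mass * specific_energy / 1000
= 81 * 2914 / 1000
= 236034 / 1000
= 236.034 MJ

236.034 MJ


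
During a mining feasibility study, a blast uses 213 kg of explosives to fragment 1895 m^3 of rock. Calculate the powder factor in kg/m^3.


Powder factor = explosive mass / rock volume
= 213 / 1895
= 0.1124 kg/m^3

0.1124 kg/m^3


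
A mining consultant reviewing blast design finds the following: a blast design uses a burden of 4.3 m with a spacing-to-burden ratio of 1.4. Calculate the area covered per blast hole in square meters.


First, find the spacing:
Spacing = burden * ratio = 4.3 * 1.4
= 6.02 m
Then, calculate the area:
Area = burden * spacing = 4.3 * 6.02
= 25.886 m^2

25.886 m^2


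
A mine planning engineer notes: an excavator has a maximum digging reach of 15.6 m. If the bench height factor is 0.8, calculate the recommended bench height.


Bench height = reach * factor
= 15.6 * 0.8
= 12.48 m

12.48 m


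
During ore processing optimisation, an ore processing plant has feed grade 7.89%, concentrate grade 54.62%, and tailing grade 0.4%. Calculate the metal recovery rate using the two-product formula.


Using the two-product formula:
R = 100 * c * (f - t) / (f * (c - t))
Numerator = 100 * 54.62 * (7.89 - 0.4)
= 100 * 54.62 * 7.49
= 40910.38
Denominator = 7.89 * (54.62 - 0.4)
= 7.89 * 54.22
= 427.7958
R = 40910.38 / 427.7958
= 95.6306%

95.6306%


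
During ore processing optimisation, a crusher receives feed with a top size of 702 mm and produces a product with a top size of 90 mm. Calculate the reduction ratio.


Reduction ratio = feed size / product size
= 702 / 90
= 7.8

7.8


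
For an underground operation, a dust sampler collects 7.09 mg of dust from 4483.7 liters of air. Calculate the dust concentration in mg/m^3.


Convert liters to m^3: 1 m^3 = 1000 L
Concentration = mass / volume * 1000
= 7.09 / 4483.7 * 1000
= 0.001581283315 * 1000
= 1.5813 mg/m^3

1.5813 mg/m^3


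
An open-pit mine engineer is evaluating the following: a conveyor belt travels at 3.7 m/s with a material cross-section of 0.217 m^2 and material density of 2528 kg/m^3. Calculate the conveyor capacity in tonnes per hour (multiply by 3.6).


Volumetric flow = speed * area
= 3.7 * 0.217 = 0.8029 m^3/s
Mass flow = volumetric * density
= 0.8029 * 2528 = 2029.7312 kg/s
Convert to t/h: multiply by 3.6
Capacity = 2029.7312 * 3.6
= 7307.0323 t/h

7307.0323 t/h


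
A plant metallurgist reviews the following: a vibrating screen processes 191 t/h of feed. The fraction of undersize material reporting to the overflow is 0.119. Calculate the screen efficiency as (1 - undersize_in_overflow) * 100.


88.1%

Screen efficiency = (1 - fraction of undersize in overflow) * 100
= (1 - 0.119) * 100
= 0.881 * 100
= 88.1%


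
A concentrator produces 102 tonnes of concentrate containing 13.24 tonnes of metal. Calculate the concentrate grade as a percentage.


12.9804%

Grade = (metal in concentrate / concentrate mass) * 100
= (13.24 / 102) * 100
= 0.1298039216 * 100
= 12.9804%


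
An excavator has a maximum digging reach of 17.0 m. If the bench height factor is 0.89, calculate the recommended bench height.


15.13 m

Bench height = reach * factor
= 17.0 * 0.89
= 15.13 m


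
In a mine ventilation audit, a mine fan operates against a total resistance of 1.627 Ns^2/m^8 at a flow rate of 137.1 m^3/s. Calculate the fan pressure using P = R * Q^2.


30581.7591 Pa

Compute Q^2:
Q^2 = 137.1^2 = 18796.41
Compute pressure:
P = R * Q^2 = 1.627 * 18796.41
= 30581.7591 Pa


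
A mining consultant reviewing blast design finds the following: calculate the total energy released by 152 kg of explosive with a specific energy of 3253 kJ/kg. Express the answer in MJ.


Energy = mass * specific_energy / 1000
= 152 * 3253 / 1000
= 494456 / 1000
= 494.456 MJ

494.456 MJ
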